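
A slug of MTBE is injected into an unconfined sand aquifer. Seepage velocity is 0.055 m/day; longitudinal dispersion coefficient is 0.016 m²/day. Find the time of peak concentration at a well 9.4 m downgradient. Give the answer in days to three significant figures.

For the 1D instantaneous-source solution, setting ∂C/∂t = 0 at fixed x gives v²t² + 2Dt − x² = 0, so t = (√(D² + v²x²) − D)/v².
√(D² + v²x²) = √(0.016² + 0.055² × 9.4²) = 0.5172; v² = 0.003025.
t = (0.5172 − 0.016)/0.003025 = 166 days (vs. the pure-advection estimate x/v = 171 d).

166 days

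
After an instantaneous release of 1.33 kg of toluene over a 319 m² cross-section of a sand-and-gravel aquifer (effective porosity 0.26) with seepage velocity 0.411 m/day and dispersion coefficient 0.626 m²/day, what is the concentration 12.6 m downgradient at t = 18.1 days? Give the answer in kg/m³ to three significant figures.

0.000747 kg/m³

For an instantaneous plane source, C(x,t) = M/(n_e·A·√(4πDt)) · exp(−(x−vt)²/(4Dt)), with n_e·A the pore (flow) area.
Plume center vt = 0.411 × 18.1 = 7.4391 m, so the well at 12.6 m is 5.1609 m downgradient of the peak.
√(4πDt) = 11.93 m, giving peak height M/(n_e·A·√(4πDt)) = 1.33/(0.26 × 319 × 11.93) = 0.001344 kg/m³.
(x−vt)²/(4Dt) = (5.1609)²/(4 × 0.626 × 18.1) = 0.5877; exp(−0.5877) = 0.5556.
C = 0.001344 × 0.5556 = 0.000747 kg/m³.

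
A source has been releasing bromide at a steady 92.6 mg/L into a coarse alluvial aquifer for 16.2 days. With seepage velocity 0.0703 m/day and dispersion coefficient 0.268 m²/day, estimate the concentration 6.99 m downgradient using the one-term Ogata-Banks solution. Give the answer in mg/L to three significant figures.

2.18 mg/L

For a continuous step input, C/C₀ ≈ ½·erfc((x−vt)/(2√(Dt))).
vt = 0.0703 × 16.2 = 1.13886 m and 2√(Dt) = 2√(0.268 × 16.2) = 4.167 m.
Argument (x−vt)/(2√(Dt)) = (6.99 − 1.13886)/4.167 = 1.404; ½·erfc(1.404) = 0.02354.
C = 92.6 × 0.02354 = 2.18 mg/L.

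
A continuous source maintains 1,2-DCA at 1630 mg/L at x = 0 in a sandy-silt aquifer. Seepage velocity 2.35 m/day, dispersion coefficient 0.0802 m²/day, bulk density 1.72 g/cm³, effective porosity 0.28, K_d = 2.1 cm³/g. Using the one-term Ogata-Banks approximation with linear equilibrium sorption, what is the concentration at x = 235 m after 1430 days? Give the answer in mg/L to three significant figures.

1550 mg/L

Retardation factor R = 1 + ρ_b·K_d/n = 1 + 1.72 × 2.1/0.28 = 13.90.
Sorption retards both mechanisms: v_R = v/R = 0.1691 m/day, D_R = D/R = 0.005770 m²/day.
v_R·t = 0.1691 × 1430 = 241.813 m; 2√(D_R t) = 5.745 m; argument = (235 − 241.813)/5.745 = -1.186.
C = C₀ × ½·erfc(-1.186) = 1630 × 0.9533 = 1550 mg/L.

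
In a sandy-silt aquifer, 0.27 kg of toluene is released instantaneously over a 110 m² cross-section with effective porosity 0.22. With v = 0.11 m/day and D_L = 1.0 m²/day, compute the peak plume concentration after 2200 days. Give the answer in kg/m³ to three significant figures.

6.71e-05 kg/m³

The peak of an instantaneous 1D plume sits at x = vt; there the Gaussian factor is 1 and C_max = M/(n_e·A·√(4πDt)), where n_e·A is the pore area the mass is dissolved in.
√(4πDt) = √(4π × 1.0 × 2200) = 166.3 m, so C_max = 0.27/(0.22 × 110 × 166.3) = 6.71e-05 kg/m³.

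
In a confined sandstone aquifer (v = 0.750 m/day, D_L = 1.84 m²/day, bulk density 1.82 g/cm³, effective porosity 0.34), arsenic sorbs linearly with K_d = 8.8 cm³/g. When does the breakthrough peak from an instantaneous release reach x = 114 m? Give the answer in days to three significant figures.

7160 days

Retardation factor R = 1 + ρ_b·K_d/n = 1 + 1.82 × 8.8/0.34 = 48.11.
Sorption retards both mechanisms: v_R = v/R = 0.01559 m/day, D_R = D/R = 0.03825 m²/day.
Peak time from v_R²t² + 2D_R t − x² = 0: t = (√(D_R² + v_R²x²) − D_R)/v_R².
√(D_R² + v_R²x²) = √(0.03825² + 0.01559² × 114²) = 1.778; v_R² = 0.0002430.
t = (1.778 − 0.03825)/0.0002430 = 7160 days.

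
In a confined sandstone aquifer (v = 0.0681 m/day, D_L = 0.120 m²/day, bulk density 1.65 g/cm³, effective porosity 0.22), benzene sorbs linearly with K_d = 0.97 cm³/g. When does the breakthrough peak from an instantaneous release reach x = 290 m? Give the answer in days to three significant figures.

35000 days

Retardation factor R = 1 + ρ_b·K_d/n = 1 + 1.65 × 0.97/0.22 = 8.275.
Sorption retards both mechanisms: v_R = v/R = 0.008230 m/day, D_R = D/R = 0.01450 m²/day.
Peak time from v_R²t² + 2D_R t − x² = 0: t = (√(D_R² + v_R²x²) − D_R)/v_R².
√(D_R² + v_R²x²) = √(0.01450² + 0.008230² × 290²) = 2.387; v_R² = 6.773e-05.
t = (2.387 − 0.01450)/6.773e-05 = 35000 days.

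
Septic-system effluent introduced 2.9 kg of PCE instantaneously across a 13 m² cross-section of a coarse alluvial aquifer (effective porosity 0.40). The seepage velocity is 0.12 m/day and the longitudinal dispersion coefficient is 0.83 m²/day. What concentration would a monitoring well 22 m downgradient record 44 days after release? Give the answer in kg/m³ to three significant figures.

0.00384 kg/m³

For an instantaneous plane source, C(x,t) = M/(n_e·A·√(4πDt)) · exp(−(x−vt)²/(4Dt)), with n_e·A the pore (flow) area.
Plume center vt = 0.12 × 44 = 5.28 m, so the well at 22 m is 16.72 m downgradient of the peak.
√(4πDt) = 21.42 m, giving peak height M/(n_e·A·√(4πDt)) = 2.9/(0.40 × 13 × 21.42) = 0.02604 kg/m³.
(x−vt)²/(4Dt) = (16.72)²/(4 × 0.83 × 44) = 1.914; exp(−1.914) = 0.1475.
C = 0.02604 × 0.1475 = 0.00384 kg/m³.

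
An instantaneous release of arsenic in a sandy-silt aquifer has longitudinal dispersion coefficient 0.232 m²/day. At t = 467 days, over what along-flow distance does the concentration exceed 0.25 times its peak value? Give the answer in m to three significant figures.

The plume is Gaussian with σ = √(2Dt) = √(2 × 0.232 × 467) = 14.72 m.
C/C_peak = exp(−Δx²/(2σ²)) = 0.25 ⇒ Δx = σ·√(−2 ln 0.25) = 14.72 × 1.665 = 24.51 m.
Width = 2Δx = 49.0 m.

49.0 m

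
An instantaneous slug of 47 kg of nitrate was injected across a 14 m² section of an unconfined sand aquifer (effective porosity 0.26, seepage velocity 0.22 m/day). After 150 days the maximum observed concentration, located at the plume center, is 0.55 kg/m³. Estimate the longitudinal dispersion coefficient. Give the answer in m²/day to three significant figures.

At the plume center C_max = M/(n_e·A·√(4πDt)), so D = M²/(4πt·(n_e·A·C_max)²).
n_e·A·C_max = 0.26 × 14 × 0.55 = 2.002 kg/m.
D = 47²/(4π × 150 × 2.002²) = 0.292 m²/day.

0.292 m²/day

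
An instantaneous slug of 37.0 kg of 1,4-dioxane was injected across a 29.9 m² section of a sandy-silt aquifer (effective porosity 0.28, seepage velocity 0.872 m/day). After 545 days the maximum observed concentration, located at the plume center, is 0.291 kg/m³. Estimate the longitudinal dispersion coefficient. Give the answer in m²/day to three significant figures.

At the plume center C_max = M/(n_e·A·√(4πDt)), so D = M²/(4πt·(n_e·A·C_max)²).
n_e·A·C_max = 0.28 × 29.9 × 0.291 = 2.436 kg/m.
D = 37.0²/(4π × 545 × 2.436²) = 0.0337 m²/day.

0.0337 m²/day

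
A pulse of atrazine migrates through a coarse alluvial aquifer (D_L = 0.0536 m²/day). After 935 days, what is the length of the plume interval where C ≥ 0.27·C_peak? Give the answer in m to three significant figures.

32.4 m

The plume is Gaussian with σ = √(2Dt) = √(2 × 0.0536 × 935) = 10.01 m.
C/C_peak = exp(−Δx²/(2σ²)) = 0.27 ⇒ Δx = σ·√(−2 ln 0.27) = 10.01 × 1.618 = 16.20 m.
Width = 2Δx = 32.4 m.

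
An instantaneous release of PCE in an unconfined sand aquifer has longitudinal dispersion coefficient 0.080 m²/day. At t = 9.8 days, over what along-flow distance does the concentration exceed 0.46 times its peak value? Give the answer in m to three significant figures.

3.12 m

The plume is Gaussian with σ = √(2Dt) = √(2 × 0.080 × 9.8) = 1.252 m.
C/C_peak = exp(−Δx²/(2σ²)) = 0.46 ⇒ Δx = σ·√(−2 ln 0.46) = 1.252 × 1.246 = 1.560 m.
Width = 2Δx = 3.12 m.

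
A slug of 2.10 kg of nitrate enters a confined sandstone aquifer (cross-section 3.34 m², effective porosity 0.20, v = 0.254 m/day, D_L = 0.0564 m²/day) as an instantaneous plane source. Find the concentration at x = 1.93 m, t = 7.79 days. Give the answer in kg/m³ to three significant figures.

1.34 kg/m³

For an instantaneous plane source, C(x,t) = M/(n_e·A·√(4πDt)) · exp(−(x−vt)²/(4Dt)), with n_e·A the pore (flow) area.
Plume center vt = 0.254 × 7.79 = 1.97866 m, so the well at 1.93 m is 0.04866 m upgradient of the peak.
√(4πDt) = 2.350 m, giving peak height M/(n_e·A·√(4πDt)) = 2.10/(0.20 × 3.34 × 2.350) = 1.338 kg/m³.
(x−vt)²/(4Dt) = (-0.04866)²/(4 × 0.0564 × 7.79) = 0.001347; exp(−0.001347) = 0.9987.
C = 1.338 × 0.9987 = 1.34 kg/m³.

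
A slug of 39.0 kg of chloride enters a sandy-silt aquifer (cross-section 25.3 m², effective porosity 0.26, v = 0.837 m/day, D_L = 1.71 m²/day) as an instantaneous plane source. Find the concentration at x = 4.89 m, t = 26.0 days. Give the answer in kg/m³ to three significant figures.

0.0506 kg/m³

For an instantaneous plane source, C(x,t) = M/(n_e·A·√(4πDt)) · exp(−(x−vt)²/(4Dt)), with n_e·A the pore (flow) area.
Plume center vt = 0.837 × 26.0 = 21.762 m, so the well at 4.89 m is 16.872 m upgradient of the peak.
√(4πDt) = 23.64 m, giving peak height M/(n_e·A·√(4πDt)) = 39.0/(0.26 × 25.3 × 23.64) = 0.2508 kg/m³.
(x−vt)²/(4Dt) = (-16.872)²/(4 × 1.71 × 26.0) = 1.601; exp(−1.601) = 0.2017.
C = 0.2508 × 0.2017 = 0.0506 kg/m³.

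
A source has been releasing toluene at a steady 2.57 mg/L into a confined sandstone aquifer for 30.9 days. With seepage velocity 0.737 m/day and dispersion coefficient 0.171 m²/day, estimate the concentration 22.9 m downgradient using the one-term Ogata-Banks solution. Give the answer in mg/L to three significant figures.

For a continuous step input, C/C₀ ≈ ½·erfc((x−vt)/(2√(Dt))).
vt = 0.737 × 30.9 = 22.7733 m and 2√(Dt) = 2√(0.171 × 30.9) = 4.597 m.
Argument (x−vt)/(2√(Dt)) = (22.9 − 22.7733)/4.597 = 0.02756; ½·erfc(0.02756) = 0.4845.
C = 2.57 × 0.4845 = 1.25 mg/L.

1.25 mg/L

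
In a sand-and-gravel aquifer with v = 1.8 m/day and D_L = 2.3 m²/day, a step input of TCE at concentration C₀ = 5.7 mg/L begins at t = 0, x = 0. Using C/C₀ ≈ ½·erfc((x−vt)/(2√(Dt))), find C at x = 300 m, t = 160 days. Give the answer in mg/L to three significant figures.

For a continuous step input, C/C₀ ≈ ½·erfc((x−vt)/(2√(Dt))).
vt = 1.8 × 160 = 288 m and 2√(Dt) = 2√(2.3 × 160) = 38.37 m.
Argument (x−vt)/(2√(Dt)) = (300 − 288)/38.37 = 0.3127; ½·erfc(0.3127) = 0.3292.
C = 5.7 × 0.3292 = 1.88 mg/L.

1.88 mg/L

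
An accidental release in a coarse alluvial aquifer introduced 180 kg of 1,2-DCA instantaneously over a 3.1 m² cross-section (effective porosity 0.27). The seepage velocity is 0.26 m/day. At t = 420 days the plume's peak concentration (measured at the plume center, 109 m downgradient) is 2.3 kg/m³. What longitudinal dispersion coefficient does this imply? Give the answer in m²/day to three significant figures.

At the plume center C_max = M/(n_e·A·√(4πDt)), so D = M²/(4πt·(n_e·A·C_max)²).
n_e·A·C_max = 0.27 × 3.1 × 2.3 = 1.925 kg/m.
D = 180²/(4π × 420 × 1.925²) = 1.66 m²/day.

1.66 m²/day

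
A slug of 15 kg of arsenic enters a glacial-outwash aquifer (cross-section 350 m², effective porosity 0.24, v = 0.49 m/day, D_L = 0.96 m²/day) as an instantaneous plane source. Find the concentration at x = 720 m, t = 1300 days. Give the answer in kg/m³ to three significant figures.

For an instantaneous plane source, C(x,t) = M/(n_e·A·√(4πDt)) · exp(−(x−vt)²/(4Dt)), with n_e·A the pore (flow) area.
Plume center vt = 0.49 × 1300 = 637 m, so the well at 720 m is 83 m downgradient of the peak.
√(4πDt) = 125.2 m, giving peak height M/(n_e·A·√(4πDt)) = 15/(0.24 × 350 × 125.2) = 0.001426 kg/m³.
(x−vt)²/(4Dt) = (83)²/(4 × 0.96 × 1300) = 1.380; exp(−1.380) = 0.2516.
C = 0.001426 × 0.2516 = 0.000359 kg/m³.

0.000359 kg/m³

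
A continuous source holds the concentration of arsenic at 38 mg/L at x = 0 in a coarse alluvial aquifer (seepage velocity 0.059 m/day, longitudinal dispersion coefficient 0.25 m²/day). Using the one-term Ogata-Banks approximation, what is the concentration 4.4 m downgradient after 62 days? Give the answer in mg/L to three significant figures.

17.0 mg/L

For a continuous step input, C/C₀ ≈ ½·erfc((x−vt)/(2√(Dt))).
vt = 0.059 × 62 = 3.658 m and 2√(Dt) = 2√(0.25 × 62) = 7.874 m.
Argument (x−vt)/(2√(Dt)) = (4.4 − 3.658)/7.874 = 0.09423; ½·erfc(0.09423) = 0.4470.
C = 38 × 0.4470 = 17.0 mg/L.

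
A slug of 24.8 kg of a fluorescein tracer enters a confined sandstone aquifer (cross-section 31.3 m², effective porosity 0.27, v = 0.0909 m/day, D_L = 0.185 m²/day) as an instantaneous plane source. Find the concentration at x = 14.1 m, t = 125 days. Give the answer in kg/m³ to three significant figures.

For an instantaneous plane source, C(x,t) = M/(n_e·A·√(4πDt)) · exp(−(x−vt)²/(4Dt)), with n_e·A the pore (flow) area.
Plume center vt = 0.0909 × 125 = 11.3625 m, so the well at 14.1 m is 2.7375 m downgradient of the peak.
√(4πDt) = 17.05 m, giving peak height M/(n_e·A·√(4πDt)) = 24.8/(0.27 × 31.3 × 17.05) = 0.1721 kg/m³.
(x−vt)²/(4Dt) = (2.7375)²/(4 × 0.185 × 125) = 0.08102; exp(−0.08102) = 0.9222.
C = 0.1721 × 0.9222 = 0.159 kg/m³.

0.159 kg/m³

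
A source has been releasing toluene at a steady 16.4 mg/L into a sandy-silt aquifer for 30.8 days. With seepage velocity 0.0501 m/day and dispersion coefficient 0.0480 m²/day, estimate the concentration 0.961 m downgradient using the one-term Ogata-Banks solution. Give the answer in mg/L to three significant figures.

10.4 mg/L

For a continuous step input, C/C₀ ≈ ½·erfc((x−vt)/(2√(Dt))).
vt = 0.0501 × 30.8 = 1.54308 m and 2√(Dt) = 2√(0.0480 × 30.8) = 2.432 m.
Argument (x−vt)/(2√(Dt)) = (0.961 − 1.54308)/2.432 = -0.2393; ½·erfc(-0.2393) = 0.6325.
C = 16.4 × 0.6325 = 10.4 mg/L.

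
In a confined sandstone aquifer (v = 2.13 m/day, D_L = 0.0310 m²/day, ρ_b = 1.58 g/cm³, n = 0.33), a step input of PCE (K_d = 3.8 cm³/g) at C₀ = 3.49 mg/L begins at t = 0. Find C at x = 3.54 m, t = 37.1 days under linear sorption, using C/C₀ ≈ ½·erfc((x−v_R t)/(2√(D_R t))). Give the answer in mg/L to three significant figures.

3.32 mg/L

Retardation factor R = 1 + ρ_b·K_d/n = 1 + 1.58 × 3.8/0.33 = 19.19.
Sorption retards both mechanisms: v_R = v/R = 0.1110 m/day, D_R = D/R = 0.001615 m²/day.
v_R·t = 0.1110 × 37.1 = 4.1181 m; 2√(D_R t) = 0.4896 m; argument = (3.54 − 4.1181)/0.4896 = -1.181.
C = C₀ × ½·erfc(-1.181) = 3.49 × 0.9526 = 3.32 mg/L.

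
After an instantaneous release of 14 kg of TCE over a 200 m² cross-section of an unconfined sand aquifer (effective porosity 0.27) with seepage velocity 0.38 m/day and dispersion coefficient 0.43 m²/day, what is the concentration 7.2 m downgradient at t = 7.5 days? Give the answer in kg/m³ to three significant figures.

0.00939 kg/m³

For an instantaneous plane source, C(x,t) = M/(n_e·A·√(4πDt)) · exp(−(x−vt)²/(4Dt)), with n_e·A the pore (flow) area.
Plume center vt = 0.38 × 7.5 = 2.85 m, so the well at 7.2 m is 4.35 m downgradient of the peak.
√(4πDt) = 6.366 m, giving peak height M/(n_e·A·√(4πDt)) = 14/(0.27 × 200 × 6.366) = 0.04073 kg/m³.
(x−vt)²/(4Dt) = (4.35)²/(4 × 0.43 × 7.5) = 1.467; exp(−1.467) = 0.2306.
C = 0.04073 × 0.2306 = 0.00939 kg/m³.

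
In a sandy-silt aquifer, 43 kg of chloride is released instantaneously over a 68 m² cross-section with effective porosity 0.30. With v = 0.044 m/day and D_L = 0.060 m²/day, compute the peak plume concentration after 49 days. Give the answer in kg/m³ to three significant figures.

The peak of an instantaneous 1D plume sits at x = vt; there the Gaussian factor is 1 and C_max = M/(n_e·A·√(4πDt)), where n_e·A is the pore area the mass is dissolved in.
√(4πDt) = √(4π × 0.060 × 49) = 6.078 m, so C_max = 43/(0.30 × 68 × 6.078) = 0.347 kg/m³.

0.347 kg/m³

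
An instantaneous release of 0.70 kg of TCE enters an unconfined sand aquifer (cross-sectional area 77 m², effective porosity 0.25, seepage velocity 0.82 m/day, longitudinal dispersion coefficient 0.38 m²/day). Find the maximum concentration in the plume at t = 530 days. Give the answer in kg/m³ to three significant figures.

The peak of an instantaneous 1D plume sits at x = vt; there the Gaussian factor is 1 and C_max = M/(n_e·A·√(4πDt)), where n_e·A is the pore area the mass is dissolved in.
√(4πDt) = √(4π × 0.38 × 530) = 50.31 m, so C_max = 0.70/(0.25 × 77 × 50.31) = 0.000723 kg/m³.

0.000723 kg/m³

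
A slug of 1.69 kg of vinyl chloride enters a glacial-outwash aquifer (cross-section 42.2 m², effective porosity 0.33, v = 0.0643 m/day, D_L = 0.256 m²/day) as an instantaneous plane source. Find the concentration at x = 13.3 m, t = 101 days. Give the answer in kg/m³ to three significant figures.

For an instantaneous plane source, C(x,t) = M/(n_e·A·√(4πDt)) · exp(−(x−vt)²/(4Dt)), with n_e·A the pore (flow) area.
Plume center vt = 0.0643 × 101 = 6.4943 m, so the well at 13.3 m is 6.8057 m downgradient of the peak.
√(4πDt) = 18.03 m, giving peak height M/(n_e·A·√(4πDt)) = 1.69/(0.33 × 42.2 × 18.03) = 0.006731 kg/m³.
(x−vt)²/(4Dt) = (6.8057)²/(4 × 0.256 × 101) = 0.4478; exp(−0.4478) = 0.6390.
C = 0.006731 × 0.6390 = 0.00430 kg/m³.

0.00430 kg/m³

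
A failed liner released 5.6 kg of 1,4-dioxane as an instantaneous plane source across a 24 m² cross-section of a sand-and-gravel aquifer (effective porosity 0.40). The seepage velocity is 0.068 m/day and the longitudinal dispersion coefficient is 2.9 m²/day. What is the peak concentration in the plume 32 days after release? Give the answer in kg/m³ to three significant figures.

The peak of an instantaneous 1D plume sits at x = vt; there the Gaussian factor is 1 and C_max = M/(n_e·A·√(4πDt)), where n_e·A is the pore area the mass is dissolved in.
√(4πDt) = √(4π × 2.9 × 32) = 34.15 m, so C_max = 5.6/(0.40 × 24 × 34.15) = 0.0171 kg/m³.

0.0171 kg/m³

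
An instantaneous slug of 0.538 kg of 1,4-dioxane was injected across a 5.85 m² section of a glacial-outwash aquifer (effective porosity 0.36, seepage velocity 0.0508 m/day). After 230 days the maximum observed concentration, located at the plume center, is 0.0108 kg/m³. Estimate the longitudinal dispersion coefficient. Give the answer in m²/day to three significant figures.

0.194 m²/day

At the plume center C_max = M/(n_e·A·√(4πDt)), so D = M²/(4πt·(n_e·A·C_max)²).
n_e·A·C_max = 0.36 × 5.85 × 0.0108 = 0.02274 kg/m.
D = 0.538²/(4π × 230 × 0.02274²) = 0.194 m²/day.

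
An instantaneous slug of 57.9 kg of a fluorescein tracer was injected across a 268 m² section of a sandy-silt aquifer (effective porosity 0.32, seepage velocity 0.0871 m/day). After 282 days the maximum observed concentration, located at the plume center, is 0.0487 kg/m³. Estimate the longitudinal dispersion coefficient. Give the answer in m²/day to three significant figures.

0.0542 m²/day

At the plume center C_max = M/(n_e·A·√(4πDt)), so D = M²/(4πt·(n_e·A·C_max)²).
n_e·A·C_max = 0.32 × 268 × 0.0487 = 4.177 kg/m.
D = 57.9²/(4π × 282 × 4.177²) = 0.0542 m²/day.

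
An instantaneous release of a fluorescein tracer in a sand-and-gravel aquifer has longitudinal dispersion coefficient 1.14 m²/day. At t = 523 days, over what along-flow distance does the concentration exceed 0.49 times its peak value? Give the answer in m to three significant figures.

82.5 m

The plume is Gaussian with σ = √(2Dt) = √(2 × 1.14 × 523) = 34.53 m.
C/C_peak = exp(−Δx²/(2σ²)) = 0.49 ⇒ Δx = σ·√(−2 ln 0.49) = 34.53 × 1.194 = 41.23 m.
Width = 2Δx = 82.5 m.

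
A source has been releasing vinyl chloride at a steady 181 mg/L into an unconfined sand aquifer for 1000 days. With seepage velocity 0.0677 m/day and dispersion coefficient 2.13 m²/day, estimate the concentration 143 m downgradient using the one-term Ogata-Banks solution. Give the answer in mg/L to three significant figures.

22.5 mg/L

For a continuous step input, C/C₀ ≈ ½·erfc((x−vt)/(2√(Dt))).
vt = 0.0677 × 1000 = 67.7 m and 2√(Dt) = 2√(2.13 × 1000) = 92.30 m.
Argument (x−vt)/(2√(Dt)) = (143 − 67.7)/92.30 = 0.8158; ½·erfc(0.8158) = 0.1243.
C = 181 × 0.1243 = 22.5 mg/L.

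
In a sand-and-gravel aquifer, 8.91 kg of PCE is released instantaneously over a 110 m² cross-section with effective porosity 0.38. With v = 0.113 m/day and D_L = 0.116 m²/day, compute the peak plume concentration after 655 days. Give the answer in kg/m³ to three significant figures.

0.00690 kg/m³

The peak of an instantaneous 1D plume sits at x = vt; there the Gaussian factor is 1 and C_max = M/(n_e·A·√(4πDt)), where n_e·A is the pore area the mass is dissolved in.
√(4πDt) = √(4π × 0.116 × 655) = 30.90 m, so C_max = 8.91/(0.38 × 110 × 30.90) = 0.00690 kg/m³.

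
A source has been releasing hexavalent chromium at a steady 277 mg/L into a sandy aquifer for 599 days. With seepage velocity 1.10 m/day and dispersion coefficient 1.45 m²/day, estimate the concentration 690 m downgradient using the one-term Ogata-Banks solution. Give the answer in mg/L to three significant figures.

63.1 mg/L

For a continuous step input, C/C₀ ≈ ½·erfc((x−vt)/(2√(Dt))).
vt = 1.10 × 599 = 658.9 m and 2√(Dt) = 2√(1.45 × 599) = 58.94 m.
Argument (x−vt)/(2√(Dt)) = (690 − 658.9)/58.94 = 0.5277; ½·erfc(0.5277) = 0.2277.
C = 277 × 0.2277 = 63.1 mg/L.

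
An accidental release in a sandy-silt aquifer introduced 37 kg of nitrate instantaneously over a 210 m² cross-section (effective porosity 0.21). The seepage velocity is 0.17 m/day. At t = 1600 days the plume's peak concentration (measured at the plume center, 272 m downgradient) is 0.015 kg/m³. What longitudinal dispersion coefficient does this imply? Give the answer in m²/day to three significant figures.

At the plume center C_max = M/(n_e·A·√(4πDt)), so D = M²/(4πt·(n_e·A·C_max)²).
n_e·A·C_max = 0.21 × 210 × 0.015 = 0.6615 kg/m.
D = 37²/(4π × 1600 × 0.6615²) = 0.156 m²/day.

0.156 m²/day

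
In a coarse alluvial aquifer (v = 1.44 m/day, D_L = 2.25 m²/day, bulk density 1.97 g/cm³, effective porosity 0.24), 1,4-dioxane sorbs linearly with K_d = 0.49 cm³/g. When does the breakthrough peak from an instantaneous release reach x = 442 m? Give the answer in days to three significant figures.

Retardation factor R = 1 + ρ_b·K_d/n = 1 + 1.97 × 0.49/0.24 = 5.022.
Sorption retards both mechanisms: v_R = v/R = 0.2867 m/day, D_R = D/R = 0.4480 m²/day.
Peak time from v_R²t² + 2D_R t − x² = 0: t = (√(D_R² + v_R²x²) − D_R)/v_R².
√(D_R² + v_R²x²) = √(0.4480² + 0.2867² × 442²) = 126.7; v_R² = 0.08220.
t = (126.7 − 0.4480)/0.08220 = 1540 days.

1540 days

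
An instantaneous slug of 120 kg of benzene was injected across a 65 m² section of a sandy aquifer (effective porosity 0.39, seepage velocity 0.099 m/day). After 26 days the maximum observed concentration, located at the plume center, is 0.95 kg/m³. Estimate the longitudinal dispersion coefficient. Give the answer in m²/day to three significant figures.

At the plume center C_max = M/(n_e·A·√(4πDt)), so D = M²/(4πt·(n_e·A·C_max)²).
n_e·A·C_max = 0.39 × 65 × 0.95 = 24.08 kg/m.
D = 120²/(4π × 26 × 24.08²) = 0.0760 m²/day.

0.0760 m²/day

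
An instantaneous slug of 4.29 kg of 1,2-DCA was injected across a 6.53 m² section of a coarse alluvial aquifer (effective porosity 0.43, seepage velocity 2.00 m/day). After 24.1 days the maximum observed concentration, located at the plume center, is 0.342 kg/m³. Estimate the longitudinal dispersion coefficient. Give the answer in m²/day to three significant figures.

0.0659 m²/day

At the plume center C_max = M/(n_e·A·√(4πDt)), so D = M²/(4πt·(n_e·A·C_max)²).
n_e·A·C_max = 0.43 × 6.53 × 0.342 = 0.9603 kg/m.
D = 4.29²/(4π × 24.1 × 0.9603²) = 0.0659 m²/day.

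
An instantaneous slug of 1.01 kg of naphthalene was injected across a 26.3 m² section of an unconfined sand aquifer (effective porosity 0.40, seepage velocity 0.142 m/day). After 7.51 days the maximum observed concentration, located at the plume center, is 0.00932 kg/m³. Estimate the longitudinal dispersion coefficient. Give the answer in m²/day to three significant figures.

1.12 m²/day

At the plume center C_max = M/(n_e·A·√(4πDt)), so D = M²/(4πt·(n_e·A·C_max)²).
n_e·A·C_max = 0.40 × 26.3 × 0.00932 = 0.09805 kg/m.
D = 1.01²/(4π × 7.51 × 0.09805²) = 1.12 m²/day.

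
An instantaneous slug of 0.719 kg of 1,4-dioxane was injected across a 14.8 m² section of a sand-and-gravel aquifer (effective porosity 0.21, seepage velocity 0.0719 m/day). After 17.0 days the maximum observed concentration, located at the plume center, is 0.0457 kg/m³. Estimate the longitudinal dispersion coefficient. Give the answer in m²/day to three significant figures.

At the plume center C_max = M/(n_e·A·√(4πDt)), so D = M²/(4πt·(n_e·A·C_max)²).
n_e·A·C_max = 0.21 × 14.8 × 0.0457 = 0.1420 kg/m.
D = 0.719²/(4π × 17.0 × 0.1420²) = 0.120 m²/day.

0.120 m²/day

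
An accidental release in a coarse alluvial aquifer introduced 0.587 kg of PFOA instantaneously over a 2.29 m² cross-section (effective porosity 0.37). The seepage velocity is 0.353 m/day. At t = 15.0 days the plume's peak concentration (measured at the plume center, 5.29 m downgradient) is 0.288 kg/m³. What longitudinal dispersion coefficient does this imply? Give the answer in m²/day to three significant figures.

At the plume center C_max = M/(n_e·A·√(4πDt)), so D = M²/(4πt·(n_e·A·C_max)²).
n_e·A·C_max = 0.37 × 2.29 × 0.288 = 0.2440 kg/m.
D = 0.587²/(4π × 15.0 × 0.2440²) = 0.0307 m²/day.

0.0307 m²/day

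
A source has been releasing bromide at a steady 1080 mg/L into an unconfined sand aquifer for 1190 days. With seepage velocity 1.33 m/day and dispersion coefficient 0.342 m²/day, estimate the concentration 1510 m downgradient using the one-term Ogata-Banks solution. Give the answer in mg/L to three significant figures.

For a continuous step input, C/C₀ ≈ ½·erfc((x−vt)/(2√(Dt))).
vt = 1.33 × 1190 = 1582.7 m and 2√(Dt) = 2√(0.342 × 1190) = 40.35 m.
Argument (x−vt)/(2√(Dt)) = (1510 − 1582.7)/40.35 = -1.802; ½·erfc(-1.802) = 0.9946.
C = 1080 × 0.9946 = 1070 mg/L.

1070 mg/L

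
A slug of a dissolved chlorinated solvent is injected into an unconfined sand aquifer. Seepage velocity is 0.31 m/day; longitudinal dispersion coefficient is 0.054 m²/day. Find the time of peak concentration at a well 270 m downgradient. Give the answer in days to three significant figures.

870 days

For the 1D instantaneous-source solution, setting ∂C/∂t = 0 at fixed x gives v²t² + 2Dt − x² = 0, so t = (√(D² + v²x²) − D)/v².
√(D² + v²x²) = √(0.054² + 0.31² × 270²) = 83.70; v² = 0.0961.
t = (83.70 − 0.054)/0.0961 = 870 days (vs. the pure-advection estimate x/v = 871 d).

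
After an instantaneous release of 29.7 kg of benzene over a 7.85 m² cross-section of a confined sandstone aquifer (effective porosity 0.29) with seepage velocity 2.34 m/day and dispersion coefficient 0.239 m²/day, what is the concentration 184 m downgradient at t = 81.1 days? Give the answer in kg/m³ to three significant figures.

0.544 kg/m³

For an instantaneous plane source, C(x,t) = M/(n_e·A·√(4πDt)) · exp(−(x−vt)²/(4Dt)), with n_e·A the pore (flow) area.
Plume center vt = 2.34 × 81.1 = 189.774 m, so the well at 184 m is 5.774 m upgradient of the peak.
√(4πDt) = 15.61 m, giving peak height M/(n_e·A·√(4πDt)) = 29.7/(0.29 × 7.85 × 15.61) = 0.8358 kg/m³.
(x−vt)²/(4Dt) = (-5.774)²/(4 × 0.239 × 81.1) = 0.4300; exp(−0.4300) = 0.6505.
C = 0.8358 × 0.6505 = 0.544 kg/m³.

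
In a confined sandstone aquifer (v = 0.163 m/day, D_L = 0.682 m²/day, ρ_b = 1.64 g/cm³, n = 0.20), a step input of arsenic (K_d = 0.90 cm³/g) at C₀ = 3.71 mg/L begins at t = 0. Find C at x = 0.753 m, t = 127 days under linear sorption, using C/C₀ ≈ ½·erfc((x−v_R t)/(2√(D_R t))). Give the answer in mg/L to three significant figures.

2.40 mg/L

Retardation factor R = 1 + ρ_b·K_d/n = 1 + 1.64 × 0.90/0.20 = 8.380.
Sorption retards both mechanisms: v_R = v/R = 0.01945 m/day, D_R = D/R = 0.08138 m²/day.
v_R·t = 0.01945 × 127 = 2.47015 m; 2√(D_R t) = 6.430 m; argument = (0.753 − 2.47015)/6.430 = -0.2671.
C = C₀ × ½·erfc(-0.2671) = 3.71 × 0.6472 = 2.40 mg/L.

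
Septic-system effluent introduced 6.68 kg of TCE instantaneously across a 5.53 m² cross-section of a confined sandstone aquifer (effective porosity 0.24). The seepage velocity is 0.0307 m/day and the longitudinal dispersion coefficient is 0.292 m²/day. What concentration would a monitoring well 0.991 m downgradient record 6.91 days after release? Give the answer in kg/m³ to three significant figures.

For an instantaneous plane source, C(x,t) = M/(n_e·A·√(4πDt)) · exp(−(x−vt)²/(4Dt)), with n_e·A the pore (flow) area.
Plume center vt = 0.0307 × 6.91 = 0.212137 m, so the well at 0.991 m is 0.778863 m downgradient of the peak.
√(4πDt) = 5.035 m, giving peak height M/(n_e·A·√(4πDt)) = 6.68/(0.24 × 5.53 × 5.035) = 0.9996 kg/m³.
(x−vt)²/(4Dt) = (0.778863)²/(4 × 0.292 × 6.91) = 0.07516; exp(−0.07516) = 0.9276.
C = 0.9996 × 0.9276 = 0.927 kg/m³.

0.927 kg/m³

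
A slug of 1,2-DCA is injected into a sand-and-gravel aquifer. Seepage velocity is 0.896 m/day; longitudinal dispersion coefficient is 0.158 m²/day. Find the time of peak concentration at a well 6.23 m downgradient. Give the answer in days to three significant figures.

6.76 days

For the 1D instantaneous-source solution, setting ∂C/∂t = 0 at fixed x gives v²t² + 2Dt − x² = 0, so t = (√(D² + v²x²) − D)/v².
√(D² + v²x²) = √(0.158² + 0.896² × 6.23²) = 5.584; v² = 0.802816.
t = (5.584 − 0.158)/0.802816 = 6.76 days (vs. the pure-advection estimate x/v = 6.95 d).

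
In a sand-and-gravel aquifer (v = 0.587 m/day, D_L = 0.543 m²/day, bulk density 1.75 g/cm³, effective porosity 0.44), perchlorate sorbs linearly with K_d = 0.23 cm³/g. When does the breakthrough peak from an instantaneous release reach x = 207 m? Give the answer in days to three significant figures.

672 days

Retardation factor R = 1 + ρ_b·K_d/n = 1 + 1.75 × 0.23/0.44 = 1.915.
Sorption retards both mechanisms: v_R = v/R = 0.3065 m/day, D_R = D/R = 0.2836 m²/day.
Peak time from v_R²t² + 2D_R t − x² = 0: t = (√(D_R² + v_R²x²) − D_R)/v_R².
√(D_R² + v_R²x²) = √(0.2836² + 0.3065² × 207²) = 63.45; v_R² = 0.09394.
t = (63.45 − 0.2836)/0.09394 = 672 days.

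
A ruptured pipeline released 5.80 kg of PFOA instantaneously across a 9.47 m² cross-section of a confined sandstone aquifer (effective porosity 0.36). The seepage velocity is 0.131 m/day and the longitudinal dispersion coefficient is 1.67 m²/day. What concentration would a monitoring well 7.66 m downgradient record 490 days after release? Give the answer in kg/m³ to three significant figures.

For an instantaneous plane source, C(x,t) = M/(n_e·A·√(4πDt)) · exp(−(x−vt)²/(4Dt)), with n_e·A the pore (flow) area.
Plume center vt = 0.131 × 490 = 64.19 m, so the well at 7.66 m is 56.53 m upgradient of the peak.
√(4πDt) = 101.4 m, giving peak height M/(n_e·A·√(4πDt)) = 5.80/(0.36 × 9.47 × 101.4) = 0.01678 kg/m³.
(x−vt)²/(4Dt) = (-56.53)²/(4 × 1.67 × 490) = 0.9763; exp(−0.9763) = 0.3767.
C = 0.01678 × 0.3767 = 0.00632 kg/m³.

0.00632 kg/m³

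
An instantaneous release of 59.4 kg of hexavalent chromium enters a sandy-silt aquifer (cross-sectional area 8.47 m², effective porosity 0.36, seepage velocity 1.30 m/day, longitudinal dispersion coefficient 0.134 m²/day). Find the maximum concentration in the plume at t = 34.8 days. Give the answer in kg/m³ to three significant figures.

2.54 kg/m³

The peak of an instantaneous 1D plume sits at x = vt; there the Gaussian factor is 1 and C_max = M/(n_e·A·√(4πDt)), where n_e·A is the pore area the mass is dissolved in.
√(4πDt) = √(4π × 0.134 × 34.8) = 7.655 m, so C_max = 59.4/(0.36 × 8.47 × 7.655) = 2.54 kg/m³.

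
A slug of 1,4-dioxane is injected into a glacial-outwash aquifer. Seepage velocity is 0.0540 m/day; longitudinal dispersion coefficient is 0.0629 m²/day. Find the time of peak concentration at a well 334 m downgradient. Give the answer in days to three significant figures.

6160 days

For the 1D instantaneous-source solution, setting ∂C/∂t = 0 at fixed x gives v²t² + 2Dt − x² = 0, so t = (√(D² + v²x²) − D)/v².
√(D² + v²x²) = √(0.0629² + 0.0540² × 334²) = 18.04; v² = 0.002916.
t = (18.04 − 0.0629)/0.002916 = 6160 days (vs. the pure-advection estimate x/v = 6190 d).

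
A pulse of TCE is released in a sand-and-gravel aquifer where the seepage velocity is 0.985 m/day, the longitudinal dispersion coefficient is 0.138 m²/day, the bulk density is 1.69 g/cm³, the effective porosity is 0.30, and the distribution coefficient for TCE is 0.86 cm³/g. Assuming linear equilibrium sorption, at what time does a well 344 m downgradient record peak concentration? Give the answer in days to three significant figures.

2040 days

Retardation factor R = 1 + ρ_b·K_d/n = 1 + 1.69 × 0.86/0.30 = 5.845.
Sorption retards both mechanisms: v_R = v/R = 0.1685 m/day, D_R = D/R = 0.02361 m²/day.
Peak time from v_R²t² + 2D_R t − x² = 0: t = (√(D_R² + v_R²x²) − D_R)/v_R².
√(D_R² + v_R²x²) = √(0.02361² + 0.1685² × 344²) = 57.96; v_R² = 0.02839.
t = (57.96 − 0.02361)/0.02839 = 2040 days.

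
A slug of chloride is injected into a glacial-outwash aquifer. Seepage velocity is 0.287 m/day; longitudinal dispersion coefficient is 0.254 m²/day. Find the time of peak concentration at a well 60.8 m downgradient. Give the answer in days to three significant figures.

209 days

For the 1D instantaneous-source solution, setting ∂C/∂t = 0 at fixed x gives v²t² + 2Dt − x² = 0, so t = (√(D² + v²x²) − D)/v².
√(D² + v²x²) = √(0.254² + 0.287² × 60.8²) = 17.45; v² = 0.082369.
t = (17.45 − 0.254)/0.082369 = 209 days (vs. the pure-advection estimate x/v = 212 d).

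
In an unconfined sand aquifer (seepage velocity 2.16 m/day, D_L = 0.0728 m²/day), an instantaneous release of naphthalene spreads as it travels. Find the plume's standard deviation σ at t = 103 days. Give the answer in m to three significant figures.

3.87 m

Dispersive spreading gives a Gaussian with σ² = 2Dt; advection only shifts the center.
σ = √(2 × 0.0728 × 103) = 3.87 m.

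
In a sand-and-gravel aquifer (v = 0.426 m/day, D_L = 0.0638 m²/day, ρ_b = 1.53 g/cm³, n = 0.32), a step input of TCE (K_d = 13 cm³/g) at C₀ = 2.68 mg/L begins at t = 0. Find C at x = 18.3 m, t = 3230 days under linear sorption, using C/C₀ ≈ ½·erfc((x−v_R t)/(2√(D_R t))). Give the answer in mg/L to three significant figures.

Retardation factor R = 1 + ρ_b·K_d/n = 1 + 1.53 × 13/0.32 = 63.16.
Sorption retards both mechanisms: v_R = v/R = 0.006745 m/day, D_R = D/R = 0.001010 m²/day.
v_R·t = 0.006745 × 3230 = 21.78635 m; 2√(D_R t) = 3.612 m; argument = (18.3 − 21.78635)/3.612 = -0.9652.
C = C₀ × ½·erfc(-0.9652) = 2.68 × 0.9139 = 2.45 mg/L.

2.45 mg/L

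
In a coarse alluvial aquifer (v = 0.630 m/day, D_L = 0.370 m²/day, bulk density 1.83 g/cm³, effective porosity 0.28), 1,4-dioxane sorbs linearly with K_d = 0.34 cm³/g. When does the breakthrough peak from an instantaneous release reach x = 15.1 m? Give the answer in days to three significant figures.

Retardation factor R = 1 + ρ_b·K_d/n = 1 + 1.83 × 0.34/0.28 = 3.222.
Sorption retards both mechanisms: v_R = v/R = 0.1955 m/day, D_R = D/R = 0.1148 m²/day.
Peak time from v_R²t² + 2D_R t − x² = 0: t = (√(D_R² + v_R²x²) − D_R)/v_R².
√(D_R² + v_R²x²) = √(0.1148² + 0.1955² × 15.1²) = 2.954; v_R² = 0.03822.
t = (2.954 − 0.1148)/0.03822 = 74.3 days.

74.3 days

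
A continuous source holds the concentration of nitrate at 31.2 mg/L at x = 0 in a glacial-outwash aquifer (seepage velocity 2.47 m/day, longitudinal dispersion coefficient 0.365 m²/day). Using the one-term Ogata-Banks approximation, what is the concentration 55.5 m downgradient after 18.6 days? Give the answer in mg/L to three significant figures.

0.148 mg/L

For a continuous step input, C/C₀ ≈ ½·erfc((x−vt)/(2√(Dt))).
vt = 2.47 × 18.6 = 45.942 m and 2√(Dt) = 2√(0.365 × 18.6) = 5.211 m.
Argument (x−vt)/(2√(Dt)) = (55.5 − 45.942)/5.211 = 1.834; ½·erfc(1.834) = 0.004748.
C = 31.2 × 0.004748 = 0.148 mg/L.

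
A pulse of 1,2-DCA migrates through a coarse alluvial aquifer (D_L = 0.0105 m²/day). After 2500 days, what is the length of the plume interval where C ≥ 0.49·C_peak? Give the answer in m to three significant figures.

17.3 m

The plume is Gaussian with σ = √(2Dt) = √(2 × 0.0105 × 2500) = 7.246 m.
C/C_peak = exp(−Δx²/(2σ²)) = 0.49 ⇒ Δx = σ·√(−2 ln 0.49) = 7.246 × 1.194 = 8.652 m.
Width = 2Δx = 17.3 m.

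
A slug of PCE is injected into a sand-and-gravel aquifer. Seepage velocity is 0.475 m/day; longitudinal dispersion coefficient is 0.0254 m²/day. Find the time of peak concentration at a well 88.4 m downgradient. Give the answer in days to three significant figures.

186 days

For the 1D instantaneous-source solution, setting ∂C/∂t = 0 at fixed x gives v²t² + 2Dt − x² = 0, so t = (√(D² + v²x²) − D)/v².
√(D² + v²x²) = √(0.0254² + 0.475² × 88.4²) = 41.99; v² = 0.225625.
t = (41.99 − 0.0254)/0.225625 = 186 days (vs. the pure-advection estimate x/v = 186 d).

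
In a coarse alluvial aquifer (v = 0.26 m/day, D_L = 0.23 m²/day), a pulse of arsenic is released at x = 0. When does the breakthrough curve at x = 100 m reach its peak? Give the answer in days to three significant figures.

For the 1D instantaneous-source solution, setting ∂C/∂t = 0 at fixed x gives v²t² + 2Dt − x² = 0, so t = (√(D² + v²x²) − D)/v².
√(D² + v²x²) = √(0.23² + 0.26² × 100²) = 26.00; v² = 0.0676.
t = (26.00 − 0.23)/0.0676 = 381 days (vs. the pure-advection estimate x/v = 385 d).

381 days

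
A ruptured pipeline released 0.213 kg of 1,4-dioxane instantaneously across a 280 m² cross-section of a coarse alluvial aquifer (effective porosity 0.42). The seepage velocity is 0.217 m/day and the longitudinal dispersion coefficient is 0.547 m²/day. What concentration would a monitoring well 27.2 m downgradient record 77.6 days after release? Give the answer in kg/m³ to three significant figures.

For an instantaneous plane source, C(x,t) = M/(n_e·A·√(4πDt)) · exp(−(x−vt)²/(4Dt)), with n_e·A the pore (flow) area.
Plume center vt = 0.217 × 77.6 = 16.8392 m, so the well at 27.2 m is 10.3608 m downgradient of the peak.
√(4πDt) = 23.10 m, giving peak height M/(n_e·A·√(4πDt)) = 0.213/(0.42 × 280 × 23.10) = 7.841e-05 kg/m³.
(x−vt)²/(4Dt) = (10.3608)²/(4 × 0.547 × 77.6) = 0.6322; exp(−0.6322) = 0.5314.
C = 7.841e-05 × 0.5314 = 4.17e-05 kg/m³.

4.17e-05 kg/m³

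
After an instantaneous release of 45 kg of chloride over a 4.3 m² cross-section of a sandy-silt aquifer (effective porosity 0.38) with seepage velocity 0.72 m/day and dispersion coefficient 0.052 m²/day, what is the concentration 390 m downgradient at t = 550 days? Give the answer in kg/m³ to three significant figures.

1.06 kg/m³

For an instantaneous plane source, C(x,t) = M/(n_e·A·√(4πDt)) · exp(−(x−vt)²/(4Dt)), with n_e·A the pore (flow) area.
Plume center vt = 0.72 × 550 = 396 m, so the well at 390 m is 6 m upgradient of the peak.
√(4πDt) = 18.96 m, giving peak height M/(n_e·A·√(4πDt)) = 45/(0.38 × 4.3 × 18.96) = 1.453 kg/m³.
(x−vt)²/(4Dt) = (-6)²/(4 × 0.052 × 550) = 0.3147; exp(−0.3147) = 0.7300.
C = 1.453 × 0.7300 = 1.06 kg/m³.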